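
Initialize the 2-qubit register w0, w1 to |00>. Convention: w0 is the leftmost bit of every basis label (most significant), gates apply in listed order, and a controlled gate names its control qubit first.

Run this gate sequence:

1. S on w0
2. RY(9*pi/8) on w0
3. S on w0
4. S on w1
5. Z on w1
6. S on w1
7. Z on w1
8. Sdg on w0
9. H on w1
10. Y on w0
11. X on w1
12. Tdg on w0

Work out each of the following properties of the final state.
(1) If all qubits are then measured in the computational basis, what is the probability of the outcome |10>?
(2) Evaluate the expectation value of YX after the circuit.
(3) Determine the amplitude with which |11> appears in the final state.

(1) A full measurement returns |10> with probability 1/4 - sqrt(sqrt(2) + 2)/8.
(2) In the final state, YX has expectation -sqrt(4 - 2*sqrt(2))/4.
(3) The final state's coefficient on |11> equals -sqrt(2)*exp(I*pi/4)*sin(pi/16)/2.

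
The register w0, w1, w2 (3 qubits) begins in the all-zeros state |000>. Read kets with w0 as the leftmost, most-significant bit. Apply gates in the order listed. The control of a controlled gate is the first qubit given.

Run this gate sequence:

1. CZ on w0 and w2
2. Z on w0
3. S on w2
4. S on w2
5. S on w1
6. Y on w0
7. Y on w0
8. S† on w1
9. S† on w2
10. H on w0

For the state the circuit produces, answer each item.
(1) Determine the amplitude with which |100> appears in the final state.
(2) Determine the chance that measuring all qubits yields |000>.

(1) |100> carries amplitude sqrt(2)/2 in the final state.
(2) Outcome |000> occurs with probability 1/2.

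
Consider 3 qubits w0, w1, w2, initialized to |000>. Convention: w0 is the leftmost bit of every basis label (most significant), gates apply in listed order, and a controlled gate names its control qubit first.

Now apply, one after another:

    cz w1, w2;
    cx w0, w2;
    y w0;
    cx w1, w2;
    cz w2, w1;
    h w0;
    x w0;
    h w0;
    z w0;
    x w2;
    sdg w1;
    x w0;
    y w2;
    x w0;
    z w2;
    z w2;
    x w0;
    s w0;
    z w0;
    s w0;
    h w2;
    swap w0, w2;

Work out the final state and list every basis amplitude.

The resulting statevector has amplitude sqrt(2)/2 on |000>, sqrt(2)/2 on |100>, and 0 on every other basis state. Key observation: gates 6-9 undo each other exactly, leaving only the rest of the circuit to track.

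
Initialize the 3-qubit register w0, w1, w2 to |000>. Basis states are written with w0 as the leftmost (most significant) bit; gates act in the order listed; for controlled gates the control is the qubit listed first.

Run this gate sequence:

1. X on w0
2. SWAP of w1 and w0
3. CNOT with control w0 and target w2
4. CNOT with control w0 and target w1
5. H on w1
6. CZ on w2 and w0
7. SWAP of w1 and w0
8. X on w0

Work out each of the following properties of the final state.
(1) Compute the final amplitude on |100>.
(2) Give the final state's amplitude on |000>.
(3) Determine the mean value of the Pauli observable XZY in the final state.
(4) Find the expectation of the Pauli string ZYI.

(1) |100> carries amplitude sqrt(2)/2 in the final state.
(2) The final state's coefficient on |000> equals -sqrt(2)/2.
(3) The observable XZY averages to 0.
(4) In the final state, ZYI has expectation 0.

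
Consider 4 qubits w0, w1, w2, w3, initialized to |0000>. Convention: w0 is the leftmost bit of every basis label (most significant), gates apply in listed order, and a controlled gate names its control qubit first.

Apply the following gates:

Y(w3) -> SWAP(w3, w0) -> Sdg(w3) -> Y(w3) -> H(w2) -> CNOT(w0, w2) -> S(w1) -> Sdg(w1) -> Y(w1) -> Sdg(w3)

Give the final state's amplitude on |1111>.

|1111> carries amplitude -sqrt(2)/2 in the final state.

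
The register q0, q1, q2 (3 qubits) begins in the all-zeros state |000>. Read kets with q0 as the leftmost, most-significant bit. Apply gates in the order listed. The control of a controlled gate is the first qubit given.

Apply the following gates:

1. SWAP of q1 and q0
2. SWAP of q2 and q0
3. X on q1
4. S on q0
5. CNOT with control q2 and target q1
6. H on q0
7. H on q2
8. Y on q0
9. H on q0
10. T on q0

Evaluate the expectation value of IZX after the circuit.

In the final state, IZX has expectation -1.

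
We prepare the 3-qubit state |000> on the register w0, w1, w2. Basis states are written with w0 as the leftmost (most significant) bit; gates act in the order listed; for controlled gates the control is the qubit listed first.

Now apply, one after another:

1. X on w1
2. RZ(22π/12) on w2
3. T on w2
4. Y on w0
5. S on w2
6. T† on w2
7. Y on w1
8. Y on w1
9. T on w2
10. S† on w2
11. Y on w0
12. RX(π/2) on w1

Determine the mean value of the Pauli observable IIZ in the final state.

In the final state, IIZ has expectation 1. Key observation: steps 4-11 multiply out to the identity, so the circuit reduces to the remaining gates.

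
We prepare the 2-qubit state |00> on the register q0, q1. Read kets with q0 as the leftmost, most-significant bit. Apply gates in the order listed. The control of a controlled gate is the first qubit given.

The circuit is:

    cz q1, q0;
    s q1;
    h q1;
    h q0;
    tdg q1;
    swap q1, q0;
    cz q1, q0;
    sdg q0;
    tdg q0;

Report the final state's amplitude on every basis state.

The resulting statevector has amplitude 1/2 on |00>, 1/2 on |01>, -1/2 on |10>, 1/2 on |11>.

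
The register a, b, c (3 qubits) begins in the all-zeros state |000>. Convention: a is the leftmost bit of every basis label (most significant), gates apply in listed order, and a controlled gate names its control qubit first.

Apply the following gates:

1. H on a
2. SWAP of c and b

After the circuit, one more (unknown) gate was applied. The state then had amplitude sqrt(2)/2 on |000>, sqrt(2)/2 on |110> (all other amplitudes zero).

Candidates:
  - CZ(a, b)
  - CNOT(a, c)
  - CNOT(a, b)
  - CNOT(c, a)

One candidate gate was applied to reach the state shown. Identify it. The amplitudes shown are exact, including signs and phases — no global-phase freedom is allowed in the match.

It was CNOT(a, b) that produced the state shown.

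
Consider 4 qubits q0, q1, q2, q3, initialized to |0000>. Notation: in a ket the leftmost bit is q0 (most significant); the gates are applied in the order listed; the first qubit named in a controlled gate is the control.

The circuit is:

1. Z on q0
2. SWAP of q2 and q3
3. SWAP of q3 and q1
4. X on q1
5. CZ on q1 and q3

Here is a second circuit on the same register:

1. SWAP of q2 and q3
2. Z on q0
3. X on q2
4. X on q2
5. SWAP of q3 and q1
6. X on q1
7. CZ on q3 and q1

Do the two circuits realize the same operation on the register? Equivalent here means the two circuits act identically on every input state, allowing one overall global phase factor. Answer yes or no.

Yes — the two circuits implement the same unitary up to a global phase.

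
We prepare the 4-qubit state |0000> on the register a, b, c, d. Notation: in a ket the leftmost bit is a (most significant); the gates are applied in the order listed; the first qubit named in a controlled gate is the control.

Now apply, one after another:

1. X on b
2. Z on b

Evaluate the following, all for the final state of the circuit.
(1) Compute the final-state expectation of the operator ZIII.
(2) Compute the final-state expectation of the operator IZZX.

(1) The expectation value of ZIII is 1.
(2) In the final state, IZZX has expectation 0.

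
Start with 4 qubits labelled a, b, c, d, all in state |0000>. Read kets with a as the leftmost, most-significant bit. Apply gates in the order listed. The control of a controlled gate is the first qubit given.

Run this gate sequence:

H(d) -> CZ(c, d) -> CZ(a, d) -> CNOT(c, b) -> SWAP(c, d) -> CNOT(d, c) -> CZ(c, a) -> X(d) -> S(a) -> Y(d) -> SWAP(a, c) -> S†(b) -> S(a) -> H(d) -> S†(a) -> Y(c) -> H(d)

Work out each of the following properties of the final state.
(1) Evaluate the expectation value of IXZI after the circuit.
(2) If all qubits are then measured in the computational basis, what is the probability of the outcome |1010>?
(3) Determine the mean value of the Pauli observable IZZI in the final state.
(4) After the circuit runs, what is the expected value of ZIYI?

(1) The observable IXZI averages to 0.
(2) A full measurement returns |1010> with probability 1/2.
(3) In the final state, IZZI has expectation -1.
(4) The observable ZIYI averages to 0.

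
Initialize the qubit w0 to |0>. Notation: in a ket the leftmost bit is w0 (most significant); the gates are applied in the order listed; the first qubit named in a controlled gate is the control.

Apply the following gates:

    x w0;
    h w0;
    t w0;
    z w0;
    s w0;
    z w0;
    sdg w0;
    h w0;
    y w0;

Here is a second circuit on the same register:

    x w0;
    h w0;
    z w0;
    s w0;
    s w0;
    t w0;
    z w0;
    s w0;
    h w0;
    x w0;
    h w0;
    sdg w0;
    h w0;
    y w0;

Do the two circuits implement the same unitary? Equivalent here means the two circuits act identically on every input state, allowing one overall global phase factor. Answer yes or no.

Yes: on every input state the two circuits agree up to one overall phase factor.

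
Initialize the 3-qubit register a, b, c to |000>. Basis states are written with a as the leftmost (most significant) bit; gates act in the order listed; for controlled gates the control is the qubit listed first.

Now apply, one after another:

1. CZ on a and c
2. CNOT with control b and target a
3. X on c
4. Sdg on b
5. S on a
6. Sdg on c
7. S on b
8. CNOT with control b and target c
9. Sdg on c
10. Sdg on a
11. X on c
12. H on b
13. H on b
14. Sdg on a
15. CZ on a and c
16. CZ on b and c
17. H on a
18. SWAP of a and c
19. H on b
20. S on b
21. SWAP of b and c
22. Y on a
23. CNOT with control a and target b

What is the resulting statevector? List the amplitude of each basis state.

After the circuit, the state carries amplitude 0 on |000>, 0 on |001>, 0 on |010>, 0 on |011>, -I/2 on |100>, 1/2 on |101>, -I/2 on |110>, 1/2 on |111>. Key observation: gates 12-13 undo each other exactly, leaving only the rest of the circuit to track.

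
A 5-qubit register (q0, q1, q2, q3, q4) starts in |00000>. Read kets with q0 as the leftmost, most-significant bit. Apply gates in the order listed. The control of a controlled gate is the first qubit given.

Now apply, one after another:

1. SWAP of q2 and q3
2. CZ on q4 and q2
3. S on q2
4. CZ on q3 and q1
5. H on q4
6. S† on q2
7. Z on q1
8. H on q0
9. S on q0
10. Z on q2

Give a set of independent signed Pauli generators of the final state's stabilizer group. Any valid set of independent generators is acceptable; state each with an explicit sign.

The final state is stabilized by the group generated by +YIIII, +IIIIX, +IZIII, +IIZII, +IIIZI; other independent generating sets are equally valid.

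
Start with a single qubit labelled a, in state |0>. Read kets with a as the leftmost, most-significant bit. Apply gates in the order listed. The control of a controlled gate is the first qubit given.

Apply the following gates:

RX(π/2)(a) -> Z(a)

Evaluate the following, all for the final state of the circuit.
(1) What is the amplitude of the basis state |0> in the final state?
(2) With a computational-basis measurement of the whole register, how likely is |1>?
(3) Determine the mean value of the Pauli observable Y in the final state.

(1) The amplitude on |0> is sqrt(2)/2.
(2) The probability of measuring |1> is 1/2.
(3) The observable Y averages to 1.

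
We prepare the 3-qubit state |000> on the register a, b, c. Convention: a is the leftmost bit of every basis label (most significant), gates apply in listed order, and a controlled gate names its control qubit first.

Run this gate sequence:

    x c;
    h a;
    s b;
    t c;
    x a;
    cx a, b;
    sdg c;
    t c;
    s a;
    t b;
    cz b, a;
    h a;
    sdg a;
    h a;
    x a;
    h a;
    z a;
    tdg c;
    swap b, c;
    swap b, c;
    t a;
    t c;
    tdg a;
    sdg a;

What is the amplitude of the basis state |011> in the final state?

The amplitude on |011> is -exp(3*I*pi/4)/2. Key observation: the block from step 14 through step 17 cancels to the identity and can be dropped.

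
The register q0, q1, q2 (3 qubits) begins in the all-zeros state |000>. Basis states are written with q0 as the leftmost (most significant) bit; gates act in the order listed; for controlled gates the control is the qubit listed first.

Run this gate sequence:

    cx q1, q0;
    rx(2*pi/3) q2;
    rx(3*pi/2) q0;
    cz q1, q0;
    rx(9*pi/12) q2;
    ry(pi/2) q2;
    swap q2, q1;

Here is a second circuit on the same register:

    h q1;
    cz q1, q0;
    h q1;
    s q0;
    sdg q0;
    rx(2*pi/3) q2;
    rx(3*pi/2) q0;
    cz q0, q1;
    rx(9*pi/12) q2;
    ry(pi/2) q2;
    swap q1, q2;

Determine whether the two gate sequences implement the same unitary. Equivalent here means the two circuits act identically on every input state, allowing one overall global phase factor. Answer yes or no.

No — the two circuits implement different unitaries, even allowing a global phase.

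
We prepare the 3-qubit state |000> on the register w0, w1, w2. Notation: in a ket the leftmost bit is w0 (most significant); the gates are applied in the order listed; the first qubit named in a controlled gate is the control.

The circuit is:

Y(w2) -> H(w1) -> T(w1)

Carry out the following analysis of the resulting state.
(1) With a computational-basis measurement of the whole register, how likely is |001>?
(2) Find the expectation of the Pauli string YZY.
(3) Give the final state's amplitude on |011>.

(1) A full measurement returns |001> with probability 1/2.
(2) The expectation value of YZY is 0.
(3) |011> carries amplitude sqrt(2)*exp(3*I*pi/4)/2 in the final state.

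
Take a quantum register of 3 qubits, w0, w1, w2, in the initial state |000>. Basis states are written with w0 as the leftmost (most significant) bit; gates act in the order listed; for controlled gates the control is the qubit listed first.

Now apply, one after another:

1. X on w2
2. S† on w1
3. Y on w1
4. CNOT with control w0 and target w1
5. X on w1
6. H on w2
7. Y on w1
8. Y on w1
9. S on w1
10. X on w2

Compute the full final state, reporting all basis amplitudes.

The resulting statevector has amplitude -sqrt(2)*I/2 on |000>, sqrt(2)*I/2 on |001>, and 0 on every other basis state.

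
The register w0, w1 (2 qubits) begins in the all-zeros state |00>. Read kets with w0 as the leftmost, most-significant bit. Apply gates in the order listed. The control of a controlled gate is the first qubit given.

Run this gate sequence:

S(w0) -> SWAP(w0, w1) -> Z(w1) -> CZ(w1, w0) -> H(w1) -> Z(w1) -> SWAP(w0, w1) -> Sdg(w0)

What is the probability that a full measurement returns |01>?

Outcome |01> occurs with probability 0.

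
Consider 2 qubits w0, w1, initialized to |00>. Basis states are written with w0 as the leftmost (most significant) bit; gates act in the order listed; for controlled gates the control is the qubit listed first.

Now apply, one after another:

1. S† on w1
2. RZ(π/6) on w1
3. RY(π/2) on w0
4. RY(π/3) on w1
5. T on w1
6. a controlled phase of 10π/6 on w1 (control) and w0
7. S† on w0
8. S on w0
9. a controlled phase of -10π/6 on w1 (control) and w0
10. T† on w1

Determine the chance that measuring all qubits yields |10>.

Outcome |10> occurs with probability 3/8. Key observation: gates 5-10 undo each other exactly, leaving only the rest of the circuit to track.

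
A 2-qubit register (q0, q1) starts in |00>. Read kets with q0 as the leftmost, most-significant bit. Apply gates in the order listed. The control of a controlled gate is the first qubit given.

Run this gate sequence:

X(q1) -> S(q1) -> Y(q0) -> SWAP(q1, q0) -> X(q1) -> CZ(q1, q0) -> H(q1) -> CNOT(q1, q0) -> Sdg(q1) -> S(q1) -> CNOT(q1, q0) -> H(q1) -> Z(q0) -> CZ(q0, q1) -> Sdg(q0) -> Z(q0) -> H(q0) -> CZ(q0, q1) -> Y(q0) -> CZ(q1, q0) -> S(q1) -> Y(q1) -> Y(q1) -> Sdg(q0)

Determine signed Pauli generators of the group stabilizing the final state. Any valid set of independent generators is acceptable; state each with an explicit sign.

One valid set of independent stabilizer generators is -YI, +IZ (any independent generating set of the same group is equally correct). Key observation: the block from step 7 through step 12 cancels to the identity and can be dropped.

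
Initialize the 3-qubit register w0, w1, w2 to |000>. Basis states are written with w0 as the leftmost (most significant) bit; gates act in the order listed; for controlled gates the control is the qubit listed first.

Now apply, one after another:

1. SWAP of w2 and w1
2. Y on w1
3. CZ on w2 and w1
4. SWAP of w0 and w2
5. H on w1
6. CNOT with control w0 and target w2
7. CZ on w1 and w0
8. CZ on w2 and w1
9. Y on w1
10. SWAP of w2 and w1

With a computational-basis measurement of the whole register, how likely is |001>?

A full measurement returns |001> with probability 1/2.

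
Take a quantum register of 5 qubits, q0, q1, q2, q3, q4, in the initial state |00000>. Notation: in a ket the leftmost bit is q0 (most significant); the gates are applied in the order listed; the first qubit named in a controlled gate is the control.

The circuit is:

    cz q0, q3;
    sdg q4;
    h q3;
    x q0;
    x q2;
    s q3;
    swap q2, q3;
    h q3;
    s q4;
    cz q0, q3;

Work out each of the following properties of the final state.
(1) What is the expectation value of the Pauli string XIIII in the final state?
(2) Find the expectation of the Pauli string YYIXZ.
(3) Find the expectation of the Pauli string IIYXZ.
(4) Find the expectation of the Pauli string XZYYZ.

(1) The expectation value of XIIII is 0.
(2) The expectation value of YYIXZ is 0.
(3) The observable IIYXZ averages to 1.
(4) In the final state, XZYYZ has expectation 0.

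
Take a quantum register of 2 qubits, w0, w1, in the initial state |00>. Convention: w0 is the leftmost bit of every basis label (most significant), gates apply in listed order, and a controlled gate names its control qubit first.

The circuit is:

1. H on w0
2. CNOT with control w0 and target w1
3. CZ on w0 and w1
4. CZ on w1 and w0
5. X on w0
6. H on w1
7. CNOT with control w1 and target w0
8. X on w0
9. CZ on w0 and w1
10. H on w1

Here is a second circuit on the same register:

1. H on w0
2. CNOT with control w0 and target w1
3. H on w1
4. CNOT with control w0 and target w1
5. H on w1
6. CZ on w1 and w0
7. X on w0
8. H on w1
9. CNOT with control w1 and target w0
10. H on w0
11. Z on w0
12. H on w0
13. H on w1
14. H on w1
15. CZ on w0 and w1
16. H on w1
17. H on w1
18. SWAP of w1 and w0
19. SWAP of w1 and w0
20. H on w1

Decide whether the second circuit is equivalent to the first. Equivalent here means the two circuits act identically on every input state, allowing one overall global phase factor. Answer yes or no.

Yes, they are equivalent — the unitaries differ by at most a global phase.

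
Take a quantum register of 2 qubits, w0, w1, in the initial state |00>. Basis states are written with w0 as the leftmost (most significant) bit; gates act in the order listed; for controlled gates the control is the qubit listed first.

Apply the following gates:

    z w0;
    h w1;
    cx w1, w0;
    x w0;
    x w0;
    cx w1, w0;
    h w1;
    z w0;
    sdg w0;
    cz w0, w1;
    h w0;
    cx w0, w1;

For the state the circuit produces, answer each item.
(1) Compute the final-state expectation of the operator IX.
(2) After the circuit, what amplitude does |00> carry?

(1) In the final state, IX has expectation 0. Key observation: steps 1-8 multiply out to the identity, so the circuit reduces to the remaining gates.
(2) The amplitude on |00> is sqrt(2)/2.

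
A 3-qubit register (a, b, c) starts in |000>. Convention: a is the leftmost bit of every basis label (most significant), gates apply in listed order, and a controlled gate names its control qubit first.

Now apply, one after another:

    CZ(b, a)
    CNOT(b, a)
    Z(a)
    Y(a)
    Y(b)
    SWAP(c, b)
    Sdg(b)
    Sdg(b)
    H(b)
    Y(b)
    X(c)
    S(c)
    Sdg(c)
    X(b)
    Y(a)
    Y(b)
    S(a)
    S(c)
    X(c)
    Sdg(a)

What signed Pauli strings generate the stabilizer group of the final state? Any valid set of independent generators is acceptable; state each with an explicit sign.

One valid set of independent stabilizer generators is +IXI, +ZII, -IIZ (any independent generating set of the same group is equally correct).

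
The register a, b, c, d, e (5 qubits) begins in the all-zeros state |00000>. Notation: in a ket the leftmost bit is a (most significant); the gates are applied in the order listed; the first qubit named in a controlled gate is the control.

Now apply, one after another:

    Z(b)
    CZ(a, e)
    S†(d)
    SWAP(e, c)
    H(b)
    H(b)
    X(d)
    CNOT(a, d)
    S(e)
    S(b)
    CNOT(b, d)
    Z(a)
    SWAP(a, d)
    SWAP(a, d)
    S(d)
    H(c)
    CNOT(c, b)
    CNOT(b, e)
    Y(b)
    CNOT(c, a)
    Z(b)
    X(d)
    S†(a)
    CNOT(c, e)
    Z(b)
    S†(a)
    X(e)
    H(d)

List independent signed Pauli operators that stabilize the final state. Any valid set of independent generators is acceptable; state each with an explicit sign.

One valid set of independent stabilizer generators is +XXXII, +IIIXI, +ZIZII, -IZZII, -IIIIZ (any independent generating set of the same group is equally correct).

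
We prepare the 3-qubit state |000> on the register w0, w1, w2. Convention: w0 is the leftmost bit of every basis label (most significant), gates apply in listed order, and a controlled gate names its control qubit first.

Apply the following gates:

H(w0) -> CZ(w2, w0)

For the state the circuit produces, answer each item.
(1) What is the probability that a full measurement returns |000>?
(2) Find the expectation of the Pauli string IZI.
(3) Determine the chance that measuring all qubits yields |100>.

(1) The probability of measuring |000> is 1/2.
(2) The expectation value of IZI is 1.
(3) A full measurement returns |100> with probability 1/2.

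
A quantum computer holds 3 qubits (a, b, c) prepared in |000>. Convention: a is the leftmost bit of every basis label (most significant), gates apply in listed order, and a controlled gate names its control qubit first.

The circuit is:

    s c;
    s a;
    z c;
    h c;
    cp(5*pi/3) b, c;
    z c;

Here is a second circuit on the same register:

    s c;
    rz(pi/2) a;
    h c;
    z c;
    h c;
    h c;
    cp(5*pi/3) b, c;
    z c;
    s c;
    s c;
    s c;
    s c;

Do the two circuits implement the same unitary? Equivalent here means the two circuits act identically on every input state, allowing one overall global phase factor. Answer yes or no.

No — the two circuits implement different unitaries, even allowing a global phase.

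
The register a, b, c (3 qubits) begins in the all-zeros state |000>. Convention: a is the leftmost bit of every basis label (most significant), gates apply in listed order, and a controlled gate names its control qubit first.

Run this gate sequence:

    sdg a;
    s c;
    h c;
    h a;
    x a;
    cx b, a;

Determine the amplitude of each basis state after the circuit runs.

The resulting statevector has amplitude 1/2 on |000>, 1/2 on |001>, 0 on |010>, 0 on |011>, 1/2 on |100>, 1/2 on |101>, 0 on |110>, 0 on |111>.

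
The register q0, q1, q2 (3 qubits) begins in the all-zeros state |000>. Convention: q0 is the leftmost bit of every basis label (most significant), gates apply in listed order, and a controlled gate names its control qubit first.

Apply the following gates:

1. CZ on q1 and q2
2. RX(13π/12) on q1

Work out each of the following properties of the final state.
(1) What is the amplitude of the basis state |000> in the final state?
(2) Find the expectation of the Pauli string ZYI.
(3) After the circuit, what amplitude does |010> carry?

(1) The final state's coefficient on |000> equals -sqrt(sqrt(2) + 2)/4 + sqrt(6 - 3*sqrt(2))/4.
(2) The expectation value of ZYI is -sqrt(2)/4 + sqrt(6)/4.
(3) The final state's coefficient on |010> equals -I*sqrt(3*sqrt(2) + 6)/4 - I*sqrt(2 - sqrt(2))/4.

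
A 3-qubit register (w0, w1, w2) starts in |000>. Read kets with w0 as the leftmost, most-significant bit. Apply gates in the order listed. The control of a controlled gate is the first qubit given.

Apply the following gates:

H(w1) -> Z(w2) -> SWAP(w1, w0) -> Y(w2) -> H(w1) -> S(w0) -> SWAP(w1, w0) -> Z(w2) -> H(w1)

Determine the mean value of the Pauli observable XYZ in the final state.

In the final state, XYZ has expectation 1.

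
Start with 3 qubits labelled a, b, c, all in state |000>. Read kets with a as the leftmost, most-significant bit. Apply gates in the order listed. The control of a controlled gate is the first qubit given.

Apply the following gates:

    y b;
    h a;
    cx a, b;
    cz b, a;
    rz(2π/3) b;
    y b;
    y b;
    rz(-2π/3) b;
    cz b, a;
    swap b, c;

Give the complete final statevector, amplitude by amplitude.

The resulting statevector has amplitude sqrt(2)*I/2 on |001>, sqrt(2)*I/2 on |100>, and 0 on every other basis state. Key observation: gates 4-9 undo each other exactly, leaving only the rest of the circuit to track.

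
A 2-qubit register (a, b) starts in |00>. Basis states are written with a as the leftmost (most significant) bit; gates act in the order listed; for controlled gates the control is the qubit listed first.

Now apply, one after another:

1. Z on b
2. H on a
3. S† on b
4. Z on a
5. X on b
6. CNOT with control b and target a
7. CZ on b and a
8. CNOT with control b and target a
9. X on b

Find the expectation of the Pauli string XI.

In the final state, XI has expectation 1.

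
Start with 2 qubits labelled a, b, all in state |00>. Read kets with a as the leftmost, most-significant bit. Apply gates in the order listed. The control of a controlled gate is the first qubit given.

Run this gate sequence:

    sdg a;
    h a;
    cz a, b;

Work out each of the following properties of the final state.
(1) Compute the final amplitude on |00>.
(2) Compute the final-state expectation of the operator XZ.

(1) |00> carries amplitude sqrt(2)/2 in the final state.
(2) The expectation value of XZ is 1.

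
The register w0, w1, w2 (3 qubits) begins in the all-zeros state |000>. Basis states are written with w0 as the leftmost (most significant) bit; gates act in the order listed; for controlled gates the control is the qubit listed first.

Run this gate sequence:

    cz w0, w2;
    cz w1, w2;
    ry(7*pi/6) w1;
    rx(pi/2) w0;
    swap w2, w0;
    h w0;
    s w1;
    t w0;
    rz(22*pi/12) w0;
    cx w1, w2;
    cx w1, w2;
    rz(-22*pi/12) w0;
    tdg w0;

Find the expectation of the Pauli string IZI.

The expectation value of IZI is -sqrt(3)/2.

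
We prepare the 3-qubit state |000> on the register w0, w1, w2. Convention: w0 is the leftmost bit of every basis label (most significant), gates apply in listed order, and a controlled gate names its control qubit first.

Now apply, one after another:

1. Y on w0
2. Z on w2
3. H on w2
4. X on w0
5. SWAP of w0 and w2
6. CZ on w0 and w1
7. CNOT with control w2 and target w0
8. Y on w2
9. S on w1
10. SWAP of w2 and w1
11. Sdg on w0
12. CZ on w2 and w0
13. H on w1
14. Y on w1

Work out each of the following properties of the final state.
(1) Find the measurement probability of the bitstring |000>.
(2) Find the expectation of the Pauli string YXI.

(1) Outcome |000> occurs with probability 1/4.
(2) In the final state, YXI has expectation -1.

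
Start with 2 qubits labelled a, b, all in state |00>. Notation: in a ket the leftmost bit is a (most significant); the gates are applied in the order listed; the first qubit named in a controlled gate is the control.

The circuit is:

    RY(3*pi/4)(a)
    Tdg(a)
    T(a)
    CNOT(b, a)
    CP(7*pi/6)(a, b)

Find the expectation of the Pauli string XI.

In the final state, XI has expectation sqrt(2)/2.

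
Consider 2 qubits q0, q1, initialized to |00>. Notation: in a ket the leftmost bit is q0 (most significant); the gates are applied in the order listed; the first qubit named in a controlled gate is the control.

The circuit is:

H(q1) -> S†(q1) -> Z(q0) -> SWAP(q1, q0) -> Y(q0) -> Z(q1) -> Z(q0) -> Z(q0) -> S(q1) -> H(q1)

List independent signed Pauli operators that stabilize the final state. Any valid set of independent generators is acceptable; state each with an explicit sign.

The stabilizer group can be generated by -YI, +IX, among other valid generating sets.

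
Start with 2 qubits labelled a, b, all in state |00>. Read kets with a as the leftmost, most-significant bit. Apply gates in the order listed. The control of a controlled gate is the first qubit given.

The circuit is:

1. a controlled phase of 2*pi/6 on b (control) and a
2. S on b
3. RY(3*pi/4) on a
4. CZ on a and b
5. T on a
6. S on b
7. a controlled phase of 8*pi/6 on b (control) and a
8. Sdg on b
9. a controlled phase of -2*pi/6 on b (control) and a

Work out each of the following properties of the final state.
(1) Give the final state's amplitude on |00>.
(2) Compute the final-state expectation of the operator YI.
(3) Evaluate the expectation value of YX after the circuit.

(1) |00> carries amplitude sqrt(2 - sqrt(2))/2 in the final state.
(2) The observable YI averages to 1/2.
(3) In the final state, YX has expectation 0.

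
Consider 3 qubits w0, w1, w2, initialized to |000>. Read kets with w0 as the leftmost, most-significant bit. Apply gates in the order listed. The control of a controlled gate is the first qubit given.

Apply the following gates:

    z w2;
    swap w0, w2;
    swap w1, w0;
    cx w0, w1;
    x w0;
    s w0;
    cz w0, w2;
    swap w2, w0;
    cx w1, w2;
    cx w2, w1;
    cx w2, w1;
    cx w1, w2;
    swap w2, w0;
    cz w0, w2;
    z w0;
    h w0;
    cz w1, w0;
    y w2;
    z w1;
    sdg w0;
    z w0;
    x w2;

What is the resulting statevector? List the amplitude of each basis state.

The resulting statevector has amplitude sqrt(2)/2 on |000>, -sqrt(2)*I/2 on |100>, and 0 on every other basis state.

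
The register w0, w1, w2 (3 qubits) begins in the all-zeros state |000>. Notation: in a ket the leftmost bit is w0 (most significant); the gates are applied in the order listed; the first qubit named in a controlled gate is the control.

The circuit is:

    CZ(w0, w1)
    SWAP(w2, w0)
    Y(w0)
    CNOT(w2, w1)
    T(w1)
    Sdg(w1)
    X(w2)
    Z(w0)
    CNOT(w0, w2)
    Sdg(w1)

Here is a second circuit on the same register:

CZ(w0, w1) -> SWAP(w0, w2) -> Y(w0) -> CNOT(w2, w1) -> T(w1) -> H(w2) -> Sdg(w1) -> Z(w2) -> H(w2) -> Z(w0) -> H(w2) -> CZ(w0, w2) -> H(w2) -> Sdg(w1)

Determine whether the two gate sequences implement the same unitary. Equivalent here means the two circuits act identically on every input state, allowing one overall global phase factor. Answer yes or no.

Yes — the two circuits implement the same unitary up to a global phase.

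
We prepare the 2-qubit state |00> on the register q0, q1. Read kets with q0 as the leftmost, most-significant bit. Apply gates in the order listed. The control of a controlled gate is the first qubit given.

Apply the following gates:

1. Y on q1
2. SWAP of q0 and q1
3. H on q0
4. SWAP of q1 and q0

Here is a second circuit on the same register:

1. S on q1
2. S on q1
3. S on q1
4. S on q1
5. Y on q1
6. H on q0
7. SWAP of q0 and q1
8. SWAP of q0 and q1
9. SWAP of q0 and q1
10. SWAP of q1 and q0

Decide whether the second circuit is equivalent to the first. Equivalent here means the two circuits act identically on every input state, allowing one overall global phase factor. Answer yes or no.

No, they are not equivalent — no single phase factor reconciles the two unitaries.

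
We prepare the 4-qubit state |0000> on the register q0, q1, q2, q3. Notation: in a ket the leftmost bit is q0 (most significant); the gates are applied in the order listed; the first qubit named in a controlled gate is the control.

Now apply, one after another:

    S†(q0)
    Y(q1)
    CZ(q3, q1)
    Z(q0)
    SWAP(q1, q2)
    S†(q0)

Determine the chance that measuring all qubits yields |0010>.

The probability of measuring |0010> is 1.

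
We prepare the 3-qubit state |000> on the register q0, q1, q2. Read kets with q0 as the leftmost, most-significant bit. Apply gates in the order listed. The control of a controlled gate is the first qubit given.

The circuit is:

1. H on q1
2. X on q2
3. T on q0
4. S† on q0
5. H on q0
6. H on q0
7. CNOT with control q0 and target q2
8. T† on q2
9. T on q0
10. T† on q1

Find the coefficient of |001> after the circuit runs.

|001> carries amplitude -sqrt(2)*exp(3*I*pi/4)/2 in the final state.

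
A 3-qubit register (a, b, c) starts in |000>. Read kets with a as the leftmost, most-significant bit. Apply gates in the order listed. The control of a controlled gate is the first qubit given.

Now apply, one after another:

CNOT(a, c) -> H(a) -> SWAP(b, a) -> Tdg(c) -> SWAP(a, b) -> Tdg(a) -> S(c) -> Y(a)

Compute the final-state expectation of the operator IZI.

The observable IZI averages to 1.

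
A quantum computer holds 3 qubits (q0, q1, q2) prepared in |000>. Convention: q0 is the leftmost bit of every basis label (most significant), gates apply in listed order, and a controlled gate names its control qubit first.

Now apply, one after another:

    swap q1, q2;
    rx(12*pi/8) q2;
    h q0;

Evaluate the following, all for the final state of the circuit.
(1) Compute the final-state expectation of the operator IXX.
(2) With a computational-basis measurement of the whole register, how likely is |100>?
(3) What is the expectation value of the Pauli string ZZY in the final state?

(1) In the final state, IXX has expectation 0.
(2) The probability of measuring |100> is 1/4.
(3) The observable ZZY averages to 0.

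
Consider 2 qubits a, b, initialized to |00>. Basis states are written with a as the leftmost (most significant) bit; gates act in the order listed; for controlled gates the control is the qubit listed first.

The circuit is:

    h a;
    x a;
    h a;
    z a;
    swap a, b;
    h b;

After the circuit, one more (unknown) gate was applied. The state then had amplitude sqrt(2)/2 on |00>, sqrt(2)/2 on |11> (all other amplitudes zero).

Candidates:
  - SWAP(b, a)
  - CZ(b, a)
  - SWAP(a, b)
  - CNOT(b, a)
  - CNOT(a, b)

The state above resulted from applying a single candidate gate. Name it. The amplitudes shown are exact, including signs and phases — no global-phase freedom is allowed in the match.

The applied gate was CNOT(b, a).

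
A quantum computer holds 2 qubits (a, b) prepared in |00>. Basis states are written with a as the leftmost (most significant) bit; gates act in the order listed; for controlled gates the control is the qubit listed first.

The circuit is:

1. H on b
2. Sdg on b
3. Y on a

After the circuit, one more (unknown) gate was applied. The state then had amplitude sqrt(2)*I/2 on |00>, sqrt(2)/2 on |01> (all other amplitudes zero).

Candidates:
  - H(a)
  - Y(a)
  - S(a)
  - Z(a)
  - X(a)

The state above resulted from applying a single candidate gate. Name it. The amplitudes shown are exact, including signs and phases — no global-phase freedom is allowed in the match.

It was X(a) that produced the state shown.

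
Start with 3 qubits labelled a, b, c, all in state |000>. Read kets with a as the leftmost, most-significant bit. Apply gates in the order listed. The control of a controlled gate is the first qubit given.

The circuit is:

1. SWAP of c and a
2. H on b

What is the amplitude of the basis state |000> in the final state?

The amplitude on |000> is sqrt(2)/2.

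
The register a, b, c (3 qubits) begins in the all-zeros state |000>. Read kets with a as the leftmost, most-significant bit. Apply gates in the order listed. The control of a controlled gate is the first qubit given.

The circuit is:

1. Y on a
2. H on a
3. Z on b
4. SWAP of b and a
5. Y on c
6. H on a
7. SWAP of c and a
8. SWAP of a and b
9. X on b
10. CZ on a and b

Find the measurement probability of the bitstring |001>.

Outcome |001> occurs with probability 1/4.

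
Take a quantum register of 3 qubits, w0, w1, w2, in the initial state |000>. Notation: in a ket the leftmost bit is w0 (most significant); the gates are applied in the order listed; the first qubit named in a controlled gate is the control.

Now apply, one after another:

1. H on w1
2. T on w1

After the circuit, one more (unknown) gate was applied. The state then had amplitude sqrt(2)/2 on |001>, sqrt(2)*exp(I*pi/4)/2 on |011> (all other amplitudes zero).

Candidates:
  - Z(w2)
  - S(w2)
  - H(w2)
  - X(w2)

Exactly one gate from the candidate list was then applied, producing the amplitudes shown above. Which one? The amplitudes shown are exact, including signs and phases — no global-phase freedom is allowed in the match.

It was X(w2) that produced the state shown.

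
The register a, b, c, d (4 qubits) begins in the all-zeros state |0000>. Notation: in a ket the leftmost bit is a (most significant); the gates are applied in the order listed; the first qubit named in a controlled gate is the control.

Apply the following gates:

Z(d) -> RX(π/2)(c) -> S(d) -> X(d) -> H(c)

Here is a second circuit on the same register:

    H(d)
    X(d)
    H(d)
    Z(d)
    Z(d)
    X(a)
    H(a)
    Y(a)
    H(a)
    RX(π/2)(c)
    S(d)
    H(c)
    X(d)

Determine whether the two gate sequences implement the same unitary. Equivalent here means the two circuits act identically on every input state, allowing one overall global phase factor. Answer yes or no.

No, they are not equivalent — no single phase factor reconciles the two unitaries.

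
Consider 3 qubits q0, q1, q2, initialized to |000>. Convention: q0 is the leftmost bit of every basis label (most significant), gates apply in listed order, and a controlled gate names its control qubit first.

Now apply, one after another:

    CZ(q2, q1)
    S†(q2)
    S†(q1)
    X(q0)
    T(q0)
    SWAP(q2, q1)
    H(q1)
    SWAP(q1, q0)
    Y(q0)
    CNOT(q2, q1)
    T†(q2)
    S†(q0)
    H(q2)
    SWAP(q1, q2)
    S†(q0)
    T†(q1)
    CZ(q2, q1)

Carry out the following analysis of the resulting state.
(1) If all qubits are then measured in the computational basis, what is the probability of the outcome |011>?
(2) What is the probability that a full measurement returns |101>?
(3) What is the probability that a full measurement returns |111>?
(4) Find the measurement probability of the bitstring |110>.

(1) The probability of measuring |011> is 1/4.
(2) The probability of measuring |101> is 1/4.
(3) The probability of measuring |111> is 1/4.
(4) A full measurement returns |110> with probability 0.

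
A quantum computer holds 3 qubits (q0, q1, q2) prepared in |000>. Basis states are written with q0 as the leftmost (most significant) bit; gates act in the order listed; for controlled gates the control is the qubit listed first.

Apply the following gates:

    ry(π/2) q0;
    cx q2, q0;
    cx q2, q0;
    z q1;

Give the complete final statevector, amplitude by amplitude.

After the circuit, the state carries amplitude sqrt(2)/2 on |000>, sqrt(2)/2 on |100>, and 0 on every other basis state. Key observation: gates 2-3 undo each other exactly, leaving only the rest of the circuit to track.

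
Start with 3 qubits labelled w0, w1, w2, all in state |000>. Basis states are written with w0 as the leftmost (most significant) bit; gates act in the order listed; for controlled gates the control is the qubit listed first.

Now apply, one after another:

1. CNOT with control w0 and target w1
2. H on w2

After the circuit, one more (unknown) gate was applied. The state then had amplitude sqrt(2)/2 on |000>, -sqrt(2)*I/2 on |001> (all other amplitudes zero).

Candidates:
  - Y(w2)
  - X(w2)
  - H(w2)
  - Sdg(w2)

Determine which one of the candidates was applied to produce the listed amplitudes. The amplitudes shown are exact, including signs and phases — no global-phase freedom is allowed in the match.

The unique candidate consistent with the amplitudes is Sdg(w2).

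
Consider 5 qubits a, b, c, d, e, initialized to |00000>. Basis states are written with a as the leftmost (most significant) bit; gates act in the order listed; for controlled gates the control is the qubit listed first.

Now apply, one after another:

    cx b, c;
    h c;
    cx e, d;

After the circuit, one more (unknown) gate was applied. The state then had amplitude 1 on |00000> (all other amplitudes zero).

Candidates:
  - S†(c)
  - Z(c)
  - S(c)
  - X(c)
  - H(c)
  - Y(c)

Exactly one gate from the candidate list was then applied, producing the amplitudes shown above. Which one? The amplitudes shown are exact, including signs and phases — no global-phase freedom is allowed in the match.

The unique candidate consistent with the amplitudes is H(c).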